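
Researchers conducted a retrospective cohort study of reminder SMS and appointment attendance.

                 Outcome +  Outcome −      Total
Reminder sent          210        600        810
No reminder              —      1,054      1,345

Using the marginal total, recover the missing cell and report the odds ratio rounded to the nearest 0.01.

The missing cell is in the unexposed row: 1345 − 1054 = 291.
So a = 210, b = 600, c = 291, d = 1054.
OR = (a·d)/(b·c) = (210 × 1054) / (600 × 291) = 221340 / 174600 = 1.26770

1.27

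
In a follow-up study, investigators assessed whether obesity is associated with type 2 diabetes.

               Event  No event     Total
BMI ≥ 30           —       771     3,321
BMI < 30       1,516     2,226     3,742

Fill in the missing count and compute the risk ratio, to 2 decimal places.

1.90

The missing cell is in the exposed row: 3321 − 771 = 2550.
So a = 2550, b = 771, c = 1516, d = 2226.
RR = [a/(a+b)] / [c/(c+d)] = (2550/3321) / (1516/3742) = 0.76784/0.40513 = 1.89529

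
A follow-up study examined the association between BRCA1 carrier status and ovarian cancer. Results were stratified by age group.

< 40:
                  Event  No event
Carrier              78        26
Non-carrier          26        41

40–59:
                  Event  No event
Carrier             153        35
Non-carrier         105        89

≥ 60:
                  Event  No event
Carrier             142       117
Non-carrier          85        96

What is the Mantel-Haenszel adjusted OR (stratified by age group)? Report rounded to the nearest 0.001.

OR_MH = Σ(aᵢdᵢ/nᵢ) / Σ(bᵢcᵢ/nᵢ), where nᵢ is the stratum total.
Stratum 1 (< 40): n = 171; a·d/n = 78·41/171 = 18.7018; b·c/n = 26·26/171 = 3.9532
Stratum 2 (40–59): n = 382; a·d/n = 153·89/382 = 35.6466; b·c/n = 35·105/382 = 9.6204
Stratum 3 (≥ 60): n = 440; a·d/n = 142·96/440 = 30.9818; b·c/n = 117·85/440 = 22.6023
OR_MH = (18.7018 + 35.6466 + 30.9818) / (3.9532 + 9.6204 + 22.6023) = 85.3302 / 36.1759 = 2.35876

2.359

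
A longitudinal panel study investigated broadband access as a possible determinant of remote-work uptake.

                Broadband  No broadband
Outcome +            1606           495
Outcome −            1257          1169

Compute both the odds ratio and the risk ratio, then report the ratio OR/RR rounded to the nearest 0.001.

Reading the table with exposure as columns: a = 1606 (Broadband, case), b = 1257 (Broadband, non-case), c = 495 (No broadband, case), d = 1169.
OR = (1606·1169)/(1257·495) = 1877414/622215 = 3.01731
Risk in exposed = 1606/2863 = 0.56095; risk in unexposed = 495/1664 = 0.29748; RR = 1.88570
OR/RR = 3.01731 / 1.88570 = 1.60010
The outcome is not rare, so the OR lies further from 1 than the RR.

1.600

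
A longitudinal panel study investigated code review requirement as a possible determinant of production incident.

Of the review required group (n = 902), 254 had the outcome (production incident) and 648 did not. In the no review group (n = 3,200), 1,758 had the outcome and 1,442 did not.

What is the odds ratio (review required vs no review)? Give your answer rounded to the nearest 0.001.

From the description: a = 254, b = 648, c = 1758, d = 1442.
OR = (a·d)/(b·c) = (254 × 1442) / (648 × 1758) = 366268 / 1139184 = 0.32152
Exposure is associated with lower odds of production incident (OR = 0.32 < 1).

0.322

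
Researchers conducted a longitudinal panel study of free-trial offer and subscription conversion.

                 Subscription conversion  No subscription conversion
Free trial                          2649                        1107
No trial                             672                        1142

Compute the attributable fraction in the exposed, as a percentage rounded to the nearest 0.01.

Cells: a = 2649, b = 1107, c = 672, d = 1142.
Risk in exposed = 2649/3756 = 0.70527; risk in unexposed = 672/1814 = 0.37045.
RR = 0.70527/0.37045 = 1.90381
AR% = (RR − 1)/RR × 100 = (1.90381 − 1)/1.90381 × 100 = 47.4738%

47.47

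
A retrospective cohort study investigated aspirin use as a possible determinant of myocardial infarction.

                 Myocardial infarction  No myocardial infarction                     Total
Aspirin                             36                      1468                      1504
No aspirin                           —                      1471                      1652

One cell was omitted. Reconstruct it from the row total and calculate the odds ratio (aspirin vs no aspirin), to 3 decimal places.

The missing cell is in the unexposed row: 1652 − 1471 = 181.
So a = 36, b = 1468, c = 181, d = 1471.
OR = (a·d)/(b·c) = (36 × 1471) / (1468 × 181) = 52956 / 265708 = 0.19930

0.199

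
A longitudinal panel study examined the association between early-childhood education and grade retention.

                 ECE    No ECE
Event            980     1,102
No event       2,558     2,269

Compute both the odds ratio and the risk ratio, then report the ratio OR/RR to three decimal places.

Reading the table with exposure as columns: a = 980 (ECE, case), b = 2558 (ECE, non-case), c = 1102 (No ECE, case), d = 2269.
OR = (980·2269)/(2558·1102) = 2223620/2818916 = 0.78882
Risk in exposed = 980/3538 = 0.27699; risk in unexposed = 1102/3371 = 0.32691; RR = 0.84732
OR/RR = 0.78882 / 0.84732 = 0.93096
The outcome is not rare, so the OR lies further from 1 than the RR.

0.931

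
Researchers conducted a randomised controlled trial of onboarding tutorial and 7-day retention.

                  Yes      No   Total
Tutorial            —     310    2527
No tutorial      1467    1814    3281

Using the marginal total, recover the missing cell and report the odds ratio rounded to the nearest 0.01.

8.84

The missing cell is in the exposed row: 2527 − 310 = 2217.
So a = 2217, b = 310, c = 1467, d = 1814.
OR = (a·d)/(b·c) = (2217 × 1814) / (310 × 1467) = 4021638 / 454770 = 8.84324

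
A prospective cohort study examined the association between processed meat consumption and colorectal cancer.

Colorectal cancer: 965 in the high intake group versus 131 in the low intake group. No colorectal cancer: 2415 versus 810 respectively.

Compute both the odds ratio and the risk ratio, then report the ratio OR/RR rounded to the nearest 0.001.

1.205

From the description: a = 965, b = 2415, c = 131, d = 810.
OR = (965·810)/(2415·131) = 781650/316365 = 2.47072
Risk in exposed = 965/3380 = 0.28550; risk in unexposed = 131/941 = 0.13921; RR = 2.05083
OR/RR = 2.47072 / 2.05083 = 1.20474
The outcome is not rare, so the OR lies further from 1 than the RR.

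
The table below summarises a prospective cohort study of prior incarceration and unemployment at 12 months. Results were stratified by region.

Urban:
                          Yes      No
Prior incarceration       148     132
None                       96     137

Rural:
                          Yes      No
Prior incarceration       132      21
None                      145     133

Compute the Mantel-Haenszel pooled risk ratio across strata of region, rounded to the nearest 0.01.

1.47

RR_MH = Σ(aᵢ·n₀ᵢ/nᵢ) / Σ(cᵢ·n₁ᵢ/nᵢ), with n₁ᵢ = aᵢ+bᵢ (exposed), n₀ᵢ = cᵢ+dᵢ (unexposed), nᵢ = n₁ᵢ+n₀ᵢ.
Stratum 1 (Urban): n₁ = 280, n₀ = 233, n = 513; a·n₀/n = 148·233/513 = 67.2203; c·n₁/n = 96·280/513 = 52.3977
Stratum 2 (Rural): n₁ = 153, n₀ = 278, n = 431; a·n₀/n = 132·278/431 = 85.1415; c·n₁/n = 145·153/431 = 51.4733
RR_MH = (67.2203 + 85.1415) / (52.3977 + 51.4733) = 152.3618 / 103.8710 = 1.46684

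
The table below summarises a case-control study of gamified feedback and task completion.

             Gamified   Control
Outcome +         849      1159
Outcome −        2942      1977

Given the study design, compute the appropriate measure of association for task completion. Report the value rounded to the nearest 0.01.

Reading the table with exposure as columns: a = 849 (Gamified, case), b = 2942 (Gamified, non-case), c = 1159 (Control, case), d = 1977.
This is a case-control study: participants were sampled on outcome status, so risks in the source population cannot be estimated directly — relative risk is not valid here. The odds ratio is the appropriate measure.
OR = (a·d)/(b·c) = (849 × 1977) / (2942 × 1159) = 1678473 / 3409778 = 0.49225

0.49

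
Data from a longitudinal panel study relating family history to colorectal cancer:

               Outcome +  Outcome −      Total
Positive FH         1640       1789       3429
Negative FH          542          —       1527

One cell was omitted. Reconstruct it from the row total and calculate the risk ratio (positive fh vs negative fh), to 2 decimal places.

1.35

The missing cell is in the unexposed row: 1527 − 542 = 985.
So a = 1640, b = 1789, c = 542, d = 985.
RR = [a/(a+b)] / [c/(c+d)] = (1640/3429) / (542/1527) = 0.47827/0.35494 = 1.34746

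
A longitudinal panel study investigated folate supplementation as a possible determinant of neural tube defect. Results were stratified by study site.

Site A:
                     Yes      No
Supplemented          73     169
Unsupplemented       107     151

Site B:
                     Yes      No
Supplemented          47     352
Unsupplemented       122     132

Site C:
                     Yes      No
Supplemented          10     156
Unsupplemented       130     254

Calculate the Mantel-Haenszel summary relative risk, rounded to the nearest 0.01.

0.38

RR_MH = Σ(aᵢ·n₀ᵢ/nᵢ) / Σ(cᵢ·n₁ᵢ/nᵢ), with n₁ᵢ = aᵢ+bᵢ (exposed), n₀ᵢ = cᵢ+dᵢ (unexposed), nᵢ = n₁ᵢ+n₀ᵢ.
Stratum 1 (Site A): n₁ = 242, n₀ = 258, n = 500; a·n₀/n = 73·258/500 = 37.6680; c·n₁/n = 107·242/500 = 51.7880
Stratum 2 (Site B): n₁ = 399, n₀ = 254, n = 653; a·n₀/n = 47·254/653 = 18.2818; c·n₁/n = 122·399/653 = 74.5452
Stratum 3 (Site C): n₁ = 166, n₀ = 384, n = 550; a·n₀/n = 10·384/550 = 6.9818; c·n₁/n = 130·166/550 = 39.2364
RR_MH = (37.6680 + 18.2818 + 6.9818) / (51.7880 + 74.5452 + 39.2364) = 62.9316 / 165.5695 = 0.38009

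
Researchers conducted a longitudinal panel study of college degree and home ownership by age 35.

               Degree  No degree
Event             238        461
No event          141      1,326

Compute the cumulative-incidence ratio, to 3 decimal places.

Reading the table with exposure as columns: a = 238 (Degree, case), b = 141 (Degree, non-case), c = 461 (No degree, case), d = 1326.
Risk in exposed = 238/379 = 0.62797; risk in unexposed = 461/1787 = 0.25797.
RR = 0.62797 / 0.25797 = 2.43423
The risk among the exposed is 2.43 times that among the unexposed.

2.434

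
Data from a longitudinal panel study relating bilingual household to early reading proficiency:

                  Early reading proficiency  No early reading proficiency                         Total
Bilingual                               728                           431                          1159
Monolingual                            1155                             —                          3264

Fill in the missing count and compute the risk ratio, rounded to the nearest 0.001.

The missing cell is in the unexposed row: 3264 − 1155 = 2109.
So a = 728, b = 431, c = 1155, d = 2109.
RR = [a/(a+b)] / [c/(c+d)] = (728/1159) / (1155/3264) = 0.62813/0.35386 = 1.77507

1.775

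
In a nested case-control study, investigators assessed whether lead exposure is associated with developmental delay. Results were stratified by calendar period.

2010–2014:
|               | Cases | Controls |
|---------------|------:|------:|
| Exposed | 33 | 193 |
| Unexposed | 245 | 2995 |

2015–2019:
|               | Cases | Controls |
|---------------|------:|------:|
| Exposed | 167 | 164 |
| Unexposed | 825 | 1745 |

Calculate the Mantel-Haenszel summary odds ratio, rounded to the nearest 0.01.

OR_MH = Σ(aᵢdᵢ/nᵢ) / Σ(bᵢcᵢ/nᵢ), where nᵢ is the stratum total.
Stratum 1 (2010–2014): n = 3466; a·d/n = 33·2995/3466 = 28.5156; b·c/n = 193·245/3466 = 13.6425
Stratum 2 (2015–2019): n = 2901; a·d/n = 167·1745/2901 = 100.4533; b·c/n = 164·825/2901 = 46.6391
OR_MH = (28.5156 + 100.4533) / (13.6425 + 46.6391) = 128.9689 / 60.2816 = 2.13944

2.14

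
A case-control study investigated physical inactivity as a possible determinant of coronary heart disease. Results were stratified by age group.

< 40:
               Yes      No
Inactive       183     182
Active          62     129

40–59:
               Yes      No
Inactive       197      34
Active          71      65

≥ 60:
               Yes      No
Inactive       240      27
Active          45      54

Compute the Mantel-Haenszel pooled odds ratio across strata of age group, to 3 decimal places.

OR_MH = Σ(aᵢdᵢ/nᵢ) / Σ(bᵢcᵢ/nᵢ), where nᵢ is the stratum total.
Stratum 1 (< 40): n = 556; a·d/n = 183·129/556 = 42.4586; b·c/n = 182·62/556 = 20.2950
Stratum 2 (40–59): n = 367; a·d/n = 197·65/367 = 34.8910; b·c/n = 34·71/367 = 6.5777
Stratum 3 (≥ 60): n = 366; a·d/n = 240·54/366 = 35.4098; b·c/n = 27·45/366 = 3.3197
OR_MH = (42.4586 + 34.8910 + 35.4098) / (20.2950 + 6.5777 + 3.3197) = 112.7595 / 30.1923 = 3.73471

3.735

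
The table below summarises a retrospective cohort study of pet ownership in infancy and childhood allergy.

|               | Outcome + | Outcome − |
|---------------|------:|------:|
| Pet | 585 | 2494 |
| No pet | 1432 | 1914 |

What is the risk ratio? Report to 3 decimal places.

Cells: a = 585, b = 2494, c = 1432, d = 1914.
Risk in exposed = 585/3079 = 0.19000; risk in unexposed = 1432/3346 = 0.42797.
RR = 0.19000 / 0.42797 = 0.44394
The risk is 56% lower among the exposed than among the unexposed.

0.444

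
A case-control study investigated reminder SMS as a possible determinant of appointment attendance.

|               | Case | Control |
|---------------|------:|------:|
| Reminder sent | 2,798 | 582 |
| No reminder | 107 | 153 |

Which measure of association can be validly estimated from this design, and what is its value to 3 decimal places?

Cells: a = 2798, b = 582, c = 107, d = 153.
This is a case-control study: participants were sampled on outcome status, so risks in the source population cannot be estimated directly — relative risk is not valid here. The odds ratio is the appropriate measure.
OR = (a·d)/(b·c) = (2798 × 153) / (582 × 107) = 428094 / 62274 = 6.87436

6.874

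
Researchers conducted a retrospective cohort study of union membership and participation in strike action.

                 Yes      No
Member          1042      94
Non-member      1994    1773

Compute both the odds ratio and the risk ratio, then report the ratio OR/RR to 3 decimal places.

Cells: a = 1042, b = 94, c = 1994, d = 1773.
OR = (1042·1773)/(94·1994) = 1847466/187436 = 9.85652
Risk in exposed = 1042/1136 = 0.91725; risk in unexposed = 1994/3767 = 0.52933; RR = 1.73285
OR/RR = 9.85652 / 1.73285 = 5.68805
The outcome is not rare, so the OR lies further from 1 than the RR.

5.688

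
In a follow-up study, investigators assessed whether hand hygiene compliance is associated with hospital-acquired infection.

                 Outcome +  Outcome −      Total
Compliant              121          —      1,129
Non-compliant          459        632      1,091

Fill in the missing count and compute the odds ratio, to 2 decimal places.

The missing cell is in the exposed row: 1129 − 121 = 1008.
So a = 121, b = 1008, c = 459, d = 632.
OR = (a·d)/(b·c) = (121 × 632) / (1008 × 459) = 76472 / 462672 = 0.16528

0.17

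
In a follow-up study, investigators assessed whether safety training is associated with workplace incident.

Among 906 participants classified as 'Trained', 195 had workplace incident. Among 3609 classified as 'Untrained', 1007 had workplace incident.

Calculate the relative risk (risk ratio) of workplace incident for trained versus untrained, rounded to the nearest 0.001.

0.771

From the description: a = 195, b = 711, c = 1007, d = 2602.
Risk in exposed = 195/906 = 0.21523; risk in unexposed = 1007/3609 = 0.27902.
RR = 0.21523 / 0.27902 = 0.77137
The risk is 23% lower among the exposed than among the unexposed.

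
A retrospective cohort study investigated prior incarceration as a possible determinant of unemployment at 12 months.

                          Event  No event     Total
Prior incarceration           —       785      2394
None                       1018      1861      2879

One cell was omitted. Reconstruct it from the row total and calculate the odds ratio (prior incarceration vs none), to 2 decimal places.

The missing cell is in the exposed row: 2394 − 785 = 1609.
So a = 1609, b = 785, c = 1018, d = 1861.
OR = (a·d)/(b·c) = (1609 × 1861) / (785 × 1018) = 2994349 / 799130 = 3.74701

3.75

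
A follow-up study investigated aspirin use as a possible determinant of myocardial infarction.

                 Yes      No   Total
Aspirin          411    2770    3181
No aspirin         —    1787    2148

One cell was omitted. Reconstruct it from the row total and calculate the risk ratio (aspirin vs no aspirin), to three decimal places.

The missing cell is in the unexposed row: 2148 − 1787 = 361.
So a = 411, b = 2770, c = 361, d = 1787.
RR = [a/(a+b)] / [c/(c+d)] = (411/3181) / (361/2148) = 0.12920/0.16806 = 0.76879

0.769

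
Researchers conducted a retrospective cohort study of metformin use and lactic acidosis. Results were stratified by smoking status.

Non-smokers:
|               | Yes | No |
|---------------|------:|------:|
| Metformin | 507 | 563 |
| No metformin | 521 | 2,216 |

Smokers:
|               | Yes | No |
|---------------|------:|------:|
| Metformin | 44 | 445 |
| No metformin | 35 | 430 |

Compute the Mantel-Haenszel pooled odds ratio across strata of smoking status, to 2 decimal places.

3.37

OR_MH = Σ(aᵢdᵢ/nᵢ) / Σ(bᵢcᵢ/nᵢ), where nᵢ is the stratum total.
Stratum 1 (Non-smokers): n = 3807; a·d/n = 507·2216/3807 = 295.1174; b·c/n = 563·521/3807 = 77.0483
Stratum 2 (Smokers): n = 954; a·d/n = 44·430/954 = 19.8323; b·c/n = 445·35/954 = 16.3260
OR_MH = (295.1174 + 19.8323) / (77.0483 + 16.3260) = 314.9497 / 93.3743 = 3.37298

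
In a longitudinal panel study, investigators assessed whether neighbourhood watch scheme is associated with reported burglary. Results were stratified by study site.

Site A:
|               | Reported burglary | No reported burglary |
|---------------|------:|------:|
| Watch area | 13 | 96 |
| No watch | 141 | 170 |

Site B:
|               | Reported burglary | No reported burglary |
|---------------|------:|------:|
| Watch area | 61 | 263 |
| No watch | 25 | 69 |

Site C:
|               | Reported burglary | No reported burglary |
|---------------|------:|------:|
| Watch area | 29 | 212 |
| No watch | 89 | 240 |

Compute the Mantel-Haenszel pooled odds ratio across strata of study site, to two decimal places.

OR_MH = Σ(aᵢdᵢ/nᵢ) / Σ(bᵢcᵢ/nᵢ), where nᵢ is the stratum total.
Stratum 1 (Site A): n = 420; a·d/n = 13·170/420 = 5.2619; b·c/n = 96·141/420 = 32.2286
Stratum 2 (Site B): n = 418; a·d/n = 61·69/418 = 10.0694; b·c/n = 263·25/418 = 15.7297
Stratum 3 (Site C): n = 570; a·d/n = 29·240/570 = 12.2105; b·c/n = 212·89/570 = 33.1018
OR_MH = (5.2619 + 10.0694 + 12.2105) / (32.2286 + 15.7297 + 33.1018) = 27.5418 / 81.0600 = 0.33977

0.34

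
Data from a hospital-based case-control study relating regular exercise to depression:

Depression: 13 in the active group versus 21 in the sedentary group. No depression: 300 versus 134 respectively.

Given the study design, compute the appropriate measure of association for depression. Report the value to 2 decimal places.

0.28

From the description: a = 13, b = 300, c = 21, d = 134.
This is a hospital-based case-control study: participants were sampled on outcome status, so risks in the source population cannot be estimated directly — relative risk is not valid here. The odds ratio is the appropriate measure.
OR = (a·d)/(b·c) = (13 × 134) / (300 × 21) = 1742 / 6300 = 0.27651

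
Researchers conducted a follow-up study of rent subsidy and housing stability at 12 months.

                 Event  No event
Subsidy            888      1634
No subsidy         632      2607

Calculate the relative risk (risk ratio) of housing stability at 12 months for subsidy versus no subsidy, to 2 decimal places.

Cells: a = 888, b = 1634, c = 632, d = 2607.
Risk in exposed = 888/2522 = 0.35210; risk in unexposed = 632/3239 = 0.19512.
RR = 0.35210 / 0.19512 = 1.80452
The risk among the exposed is 1.80 times that among the unexposed.

1.80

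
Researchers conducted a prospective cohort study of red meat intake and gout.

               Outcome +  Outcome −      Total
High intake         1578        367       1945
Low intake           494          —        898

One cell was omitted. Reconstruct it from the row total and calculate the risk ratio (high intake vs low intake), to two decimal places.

1.47

The missing cell is in the unexposed row: 898 − 494 = 404.
So a = 1578, b = 367, c = 494, d = 404.
RR = [a/(a+b)] / [c/(c+d)] = (1578/1945) / (494/898) = 0.81131/0.55011 = 1.47481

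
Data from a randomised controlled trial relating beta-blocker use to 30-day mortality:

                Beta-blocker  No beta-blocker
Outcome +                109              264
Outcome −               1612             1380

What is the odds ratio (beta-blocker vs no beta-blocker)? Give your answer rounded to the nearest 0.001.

Reading the table with exposure as columns: a = 109 (Beta-blocker, case), b = 1612 (Beta-blocker, non-case), c = 264 (No beta-blocker, case), d = 1380.
OR = (a·d)/(b·c) = (109 × 1380) / (1612 × 264) = 150420 / 425568 = 0.35346
Exposure is associated with lower odds of 30-day mortality (OR = 0.35 < 1).

0.353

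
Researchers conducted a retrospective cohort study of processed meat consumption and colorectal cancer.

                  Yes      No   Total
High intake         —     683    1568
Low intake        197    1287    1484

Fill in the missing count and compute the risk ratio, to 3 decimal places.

4.252

The missing cell is in the exposed row: 1568 − 683 = 885.
So a = 885, b = 683, c = 197, d = 1287.
RR = [a/(a+b)] / [c/(c+d)] = (885/1568) / (197/1484) = 0.56441/0.13275 = 4.25172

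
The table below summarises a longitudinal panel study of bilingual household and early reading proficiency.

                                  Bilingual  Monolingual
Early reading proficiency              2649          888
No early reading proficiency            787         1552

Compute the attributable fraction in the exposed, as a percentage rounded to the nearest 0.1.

52.8

Reading the table with exposure as columns: a = 2649 (Bilingual, case), b = 787 (Bilingual, non-case), c = 888 (Monolingual, case), d = 1552.
Risk in exposed = 2649/3436 = 0.77095; risk in unexposed = 888/2440 = 0.36393.
RR = 0.77095/0.36393 = 2.11839
AR% = (RR − 1)/RR × 100 = (2.11839 − 1)/2.11839 × 100 = 52.7943%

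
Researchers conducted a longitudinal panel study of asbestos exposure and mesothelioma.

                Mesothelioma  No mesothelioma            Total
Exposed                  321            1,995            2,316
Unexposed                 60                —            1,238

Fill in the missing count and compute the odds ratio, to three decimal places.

3.159

The missing cell is in the unexposed row: 1238 − 60 = 1178.
So a = 321, b = 1995, c = 60, d = 1178.
OR = (a·d)/(b·c) = (321 × 1178) / (1995 × 60) = 378138 / 119700 = 3.15905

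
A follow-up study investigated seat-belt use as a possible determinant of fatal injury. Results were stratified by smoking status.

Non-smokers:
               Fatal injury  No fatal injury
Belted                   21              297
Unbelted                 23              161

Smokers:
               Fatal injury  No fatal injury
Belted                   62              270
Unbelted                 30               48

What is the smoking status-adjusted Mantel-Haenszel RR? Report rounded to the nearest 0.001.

RR_MH = Σ(aᵢ·n₀ᵢ/nᵢ) / Σ(cᵢ·n₁ᵢ/nᵢ), with n₁ᵢ = aᵢ+bᵢ (exposed), n₀ᵢ = cᵢ+dᵢ (unexposed), nᵢ = n₁ᵢ+n₀ᵢ.
Stratum 1 (Non-smokers): n₁ = 318, n₀ = 184, n = 502; a·n₀/n = 21·184/502 = 7.6972; c·n₁/n = 23·318/502 = 14.5697
Stratum 2 (Smokers): n₁ = 332, n₀ = 78, n = 410; a·n₀/n = 62·78/410 = 11.7951; c·n₁/n = 30·332/410 = 24.2927
RR_MH = (7.6972 + 11.7951) / (14.5697 + 24.2927) = 19.4923 / 38.8624 = 0.50157

0.502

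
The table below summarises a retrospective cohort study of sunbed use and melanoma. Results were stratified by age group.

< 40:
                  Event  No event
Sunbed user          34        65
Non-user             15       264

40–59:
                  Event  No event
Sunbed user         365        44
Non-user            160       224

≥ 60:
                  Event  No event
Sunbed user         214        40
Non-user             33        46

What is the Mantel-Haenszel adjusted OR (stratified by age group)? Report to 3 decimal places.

OR_MH = Σ(aᵢdᵢ/nᵢ) / Σ(bᵢcᵢ/nᵢ), where nᵢ is the stratum total.
Stratum 1 (< 40): n = 378; a·d/n = 34·264/378 = 23.7460; b·c/n = 65·15/378 = 2.5794
Stratum 2 (40–59): n = 793; a·d/n = 365·224/793 = 103.1021; b·c/n = 44·160/793 = 8.8777
Stratum 3 (≥ 60): n = 333; a·d/n = 214·46/333 = 29.5616; b·c/n = 40·33/333 = 3.9640
OR_MH = (23.7460 + 103.1021 + 29.5616) / (2.5794 + 8.8777 + 3.9640) = 156.4097 / 15.4210 = 10.14264

10.143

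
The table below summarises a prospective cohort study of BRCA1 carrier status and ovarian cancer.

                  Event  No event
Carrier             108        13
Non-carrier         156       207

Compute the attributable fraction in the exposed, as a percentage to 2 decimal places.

Cells: a = 108, b = 13, c = 156, d = 207.
Risk in exposed = 108/121 = 0.89256; risk in unexposed = 156/363 = 0.42975.
RR = 0.89256/0.42975 = 2.07692
AR% = (RR − 1)/RR × 100 = (2.07692 − 1)/2.07692 × 100 = 51.8519%

51.85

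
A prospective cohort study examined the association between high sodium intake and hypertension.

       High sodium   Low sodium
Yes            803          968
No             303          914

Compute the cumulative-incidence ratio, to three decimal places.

Reading the table with exposure as columns: a = 803 (High sodium, case), b = 303 (High sodium, non-case), c = 968 (Low sodium, case), d = 914.
Risk in exposed = 803/1106 = 0.72604; risk in unexposed = 968/1882 = 0.51435.
RR = 0.72604 / 0.51435 = 1.41158
The risk among the exposed is 1.41 times that among the unexposed.

1.412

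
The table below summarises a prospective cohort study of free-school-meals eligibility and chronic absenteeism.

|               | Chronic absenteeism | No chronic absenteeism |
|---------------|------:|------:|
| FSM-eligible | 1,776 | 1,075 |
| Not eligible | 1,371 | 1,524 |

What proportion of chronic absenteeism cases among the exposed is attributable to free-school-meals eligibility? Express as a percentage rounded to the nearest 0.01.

Cells: a = 1776, b = 1075, c = 1371, d = 1524.
Risk in exposed = 1776/2851 = 0.62294; risk in unexposed = 1371/2895 = 0.47358.
RR = 0.62294/0.47358 = 1.31540
AR% = (RR − 1)/RR × 100 = (1.31540 − 1)/1.31540 × 100 = 23.9773%

23.98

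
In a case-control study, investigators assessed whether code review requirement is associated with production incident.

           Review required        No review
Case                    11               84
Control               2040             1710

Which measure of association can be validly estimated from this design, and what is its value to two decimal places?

Reading the table with exposure as columns: a = 11 (Review required, case), b = 2040 (Review required, non-case), c = 84 (No review, case), d = 1710.
This is a case-control study: participants were sampled on outcome status, so risks in the source population cannot be estimated directly — relative risk is not valid here. The odds ratio is the appropriate measure.
OR = (a·d)/(b·c) = (11 × 1710) / (2040 × 84) = 18810 / 171360 = 0.10977

0.11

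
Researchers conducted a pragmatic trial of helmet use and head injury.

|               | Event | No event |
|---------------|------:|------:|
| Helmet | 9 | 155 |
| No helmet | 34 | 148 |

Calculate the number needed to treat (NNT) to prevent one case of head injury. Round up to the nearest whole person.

Risk in treated group = 9/164 = 0.05488; risk in control = 34/182 = 0.18681.
Absolute risk reduction = 0.18681 − 0.05488 = 0.13194
NNT = 1 / ARR = 1 / 0.13194 = 7.579 → round up → 8

8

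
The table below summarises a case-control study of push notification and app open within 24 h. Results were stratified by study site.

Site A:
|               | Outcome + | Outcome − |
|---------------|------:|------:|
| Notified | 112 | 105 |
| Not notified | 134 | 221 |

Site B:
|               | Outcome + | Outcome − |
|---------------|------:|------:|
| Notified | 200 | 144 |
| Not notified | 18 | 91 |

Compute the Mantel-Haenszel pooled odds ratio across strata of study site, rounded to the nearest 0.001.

OR_MH = Σ(aᵢdᵢ/nᵢ) / Σ(bᵢcᵢ/nᵢ), where nᵢ is the stratum total.
Stratum 1 (Site A): n = 572; a·d/n = 112·221/572 = 43.2727; b·c/n = 105·134/572 = 24.5979
Stratum 2 (Site B): n = 453; a·d/n = 200·91/453 = 40.1766; b·c/n = 144·18/453 = 5.7219
OR_MH = (43.2727 + 40.1766) / (24.5979 + 5.7219) = 83.4493 / 30.3198 = 2.75231

2.752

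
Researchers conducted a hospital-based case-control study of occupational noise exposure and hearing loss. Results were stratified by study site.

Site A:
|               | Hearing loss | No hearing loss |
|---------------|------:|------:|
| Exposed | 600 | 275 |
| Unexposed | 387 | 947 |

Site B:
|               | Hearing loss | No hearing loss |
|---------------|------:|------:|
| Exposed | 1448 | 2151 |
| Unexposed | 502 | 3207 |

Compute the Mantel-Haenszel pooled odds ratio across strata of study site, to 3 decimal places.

OR_MH = Σ(aᵢdᵢ/nᵢ) / Σ(bᵢcᵢ/nᵢ), where nᵢ is the stratum total.
Stratum 1 (Site A): n = 2209; a·d/n = 600·947/2209 = 257.2205; b·c/n = 275·387/2209 = 48.1779
Stratum 2 (Site B): n = 7308; a·d/n = 1448·3207/7308 = 635.4319; b·c/n = 2151·502/7308 = 147.7562
OR_MH = (257.2205 + 635.4319) / (48.1779 + 147.7562) = 892.6523 / 195.9341 = 4.55588

4.556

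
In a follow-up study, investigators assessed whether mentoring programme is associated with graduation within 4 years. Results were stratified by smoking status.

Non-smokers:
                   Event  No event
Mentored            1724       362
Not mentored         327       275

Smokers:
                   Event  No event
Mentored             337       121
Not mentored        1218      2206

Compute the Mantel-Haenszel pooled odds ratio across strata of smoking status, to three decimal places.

4.486

OR_MH = Σ(aᵢdᵢ/nᵢ) / Σ(bᵢcᵢ/nᵢ), where nᵢ is the stratum total.
Stratum 1 (Non-smokers): n = 2688; a·d/n = 1724·275/2688 = 176.3765; b·c/n = 362·327/2688 = 44.0379
Stratum 2 (Smokers): n = 3882; a·d/n = 337·2206/3882 = 191.5049; b·c/n = 121·1218/3882 = 37.9645
OR_MH = (176.3765 + 191.5049) / (44.0379 + 37.9645) = 367.8814 / 82.0024 = 4.48623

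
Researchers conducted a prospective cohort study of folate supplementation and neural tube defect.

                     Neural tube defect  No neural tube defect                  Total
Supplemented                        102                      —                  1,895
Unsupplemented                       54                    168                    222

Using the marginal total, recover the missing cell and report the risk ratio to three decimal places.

0.221

The missing cell is in the exposed row: 1895 − 102 = 1793.
So a = 102, b = 1793, c = 54, d = 168.
RR = [a/(a+b)] / [c/(c+d)] = (102/1895) / (54/222) = 0.05383/0.24324 = 0.22128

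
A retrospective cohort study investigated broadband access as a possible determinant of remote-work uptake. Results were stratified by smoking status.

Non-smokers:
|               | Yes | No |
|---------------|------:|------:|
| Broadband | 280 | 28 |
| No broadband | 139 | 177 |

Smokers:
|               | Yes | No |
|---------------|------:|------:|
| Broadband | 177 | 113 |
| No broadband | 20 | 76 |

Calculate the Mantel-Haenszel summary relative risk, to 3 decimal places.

2.222

RR_MH = Σ(aᵢ·n₀ᵢ/nᵢ) / Σ(cᵢ·n₁ᵢ/nᵢ), with n₁ᵢ = aᵢ+bᵢ (exposed), n₀ᵢ = cᵢ+dᵢ (unexposed), nᵢ = n₁ᵢ+n₀ᵢ.
Stratum 1 (Non-smokers): n₁ = 308, n₀ = 316, n = 624; a·n₀/n = 280·316/624 = 141.7949; c·n₁/n = 139·308/624 = 68.6090
Stratum 2 (Smokers): n₁ = 290, n₀ = 96, n = 386; a·n₀/n = 177·96/386 = 44.0207; c·n₁/n = 20·290/386 = 15.0259
RR_MH = (141.7949 + 44.0207) / (68.6090 + 15.0259) = 185.8156 / 83.6349 = 2.22175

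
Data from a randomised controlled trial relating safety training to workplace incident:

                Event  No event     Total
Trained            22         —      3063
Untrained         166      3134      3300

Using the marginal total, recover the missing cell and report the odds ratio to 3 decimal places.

0.137

The missing cell is in the exposed row: 3063 − 22 = 3041.
So a = 22, b = 3041, c = 166, d = 3134.
OR = (a·d)/(b·c) = (22 × 3134) / (3041 × 166) = 68948 / 504806 = 0.13658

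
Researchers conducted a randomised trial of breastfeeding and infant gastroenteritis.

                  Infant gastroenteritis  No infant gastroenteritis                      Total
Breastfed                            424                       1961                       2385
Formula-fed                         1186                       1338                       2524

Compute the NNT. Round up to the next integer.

Risk in treated group = 424/2385 = 0.17778; risk in control = 1186/2524 = 0.46989.
Absolute risk reduction = 0.46989 − 0.17778 = 0.29211
NNT = 1 / ARR = 1 / 0.29211 = 3.423 → round up → 4

4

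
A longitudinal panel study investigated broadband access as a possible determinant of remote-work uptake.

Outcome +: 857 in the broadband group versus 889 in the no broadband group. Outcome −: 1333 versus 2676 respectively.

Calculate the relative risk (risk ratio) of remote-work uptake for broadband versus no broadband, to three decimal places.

1.569

From the description: a = 857, b = 1333, c = 889, d = 2676.
Risk in exposed = 857/2190 = 0.39132; risk in unexposed = 889/3565 = 0.24937.
RR = 0.39132 / 0.24937 = 1.56926
The risk among the exposed is 1.57 times that among the unexposed.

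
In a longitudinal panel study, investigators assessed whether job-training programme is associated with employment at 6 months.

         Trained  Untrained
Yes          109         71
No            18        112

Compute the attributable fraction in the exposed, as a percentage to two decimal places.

54.80

Reading the table with exposure as columns: a = 109 (Trained, case), b = 18 (Trained, non-case), c = 71 (Untrained, case), d = 112.
Risk in exposed = 109/127 = 0.85827; risk in unexposed = 71/183 = 0.38798.
RR = 0.85827/0.38798 = 2.21215
AR% = (RR − 1)/RR × 100 = (2.21215 − 1)/2.21215 × 100 = 54.7952%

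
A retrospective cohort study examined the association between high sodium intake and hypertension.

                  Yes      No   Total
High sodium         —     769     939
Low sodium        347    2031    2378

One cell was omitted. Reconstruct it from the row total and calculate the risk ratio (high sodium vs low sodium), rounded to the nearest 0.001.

1.241

The missing cell is in the exposed row: 939 − 769 = 170.
So a = 170, b = 769, c = 347, d = 2031.
RR = [a/(a+b)] / [c/(c+d)] = (170/939) / (347/2378) = 0.18104/0.14592 = 1.24070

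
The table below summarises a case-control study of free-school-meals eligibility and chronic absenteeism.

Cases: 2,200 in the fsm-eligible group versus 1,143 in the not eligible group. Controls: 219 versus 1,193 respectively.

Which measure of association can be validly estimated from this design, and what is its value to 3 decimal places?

From the description: a = 2200, b = 219, c = 1143, d = 1193.
This is a case-control study: participants were sampled on outcome status, so risks in the source population cannot be estimated directly — relative risk is not valid here. The odds ratio is the appropriate measure.
OR = (a·d)/(b·c) = (2200 × 1193) / (219 × 1143) = 2624600 / 250317 = 10.48510

10.485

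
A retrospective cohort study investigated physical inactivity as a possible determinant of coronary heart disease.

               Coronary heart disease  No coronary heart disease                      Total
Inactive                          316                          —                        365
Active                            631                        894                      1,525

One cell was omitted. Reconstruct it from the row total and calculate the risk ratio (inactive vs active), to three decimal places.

The missing cell is in the exposed row: 365 − 316 = 49.
So a = 316, b = 49, c = 631, d = 894.
RR = [a/(a+b)] / [c/(c+d)] = (316/365) / (631/1525) = 0.86575/0.41377 = 2.09235

2.092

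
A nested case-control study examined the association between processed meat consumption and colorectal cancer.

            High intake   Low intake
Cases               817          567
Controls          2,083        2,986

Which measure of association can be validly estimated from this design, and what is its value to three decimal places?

Reading the table with exposure as columns: a = 817 (High intake, case), b = 2083 (High intake, non-case), c = 567 (Low intake, case), d = 2986.
This is a nested case-control study: participants were sampled on outcome status, so risks in the source population cannot be estimated directly — relative risk is not valid here. The odds ratio is the appropriate measure.
OR = (a·d)/(b·c) = (817 × 2986) / (2083 × 567) = 2439562 / 1181061 = 2.06557

2.066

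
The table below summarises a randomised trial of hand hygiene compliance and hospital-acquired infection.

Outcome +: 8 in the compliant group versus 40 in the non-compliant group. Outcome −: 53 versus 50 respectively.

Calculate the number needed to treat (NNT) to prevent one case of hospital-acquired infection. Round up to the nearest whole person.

Risk in treated group = 8/61 = 0.13115; risk in control = 40/90 = 0.44444.
Absolute risk reduction = 0.44444 − 0.13115 = 0.31330
NNT = 1 / ARR = 1 / 0.31330 = 3.192 → round up → 4

4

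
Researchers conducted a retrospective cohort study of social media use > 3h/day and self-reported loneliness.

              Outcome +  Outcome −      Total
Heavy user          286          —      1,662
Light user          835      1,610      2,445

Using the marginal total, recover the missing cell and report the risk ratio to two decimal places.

0.50

The missing cell is in the exposed row: 1662 − 286 = 1376.
So a = 286, b = 1376, c = 835, d = 1610.
RR = [a/(a+b)] / [c/(c+d)] = (286/1662) / (835/2445) = 0.17208/0.34151 = 0.50388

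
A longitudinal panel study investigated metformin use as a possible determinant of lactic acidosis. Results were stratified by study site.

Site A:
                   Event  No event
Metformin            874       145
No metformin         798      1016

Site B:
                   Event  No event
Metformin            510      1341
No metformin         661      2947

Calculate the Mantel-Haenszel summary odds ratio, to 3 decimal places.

OR_MH = Σ(aᵢdᵢ/nᵢ) / Σ(bᵢcᵢ/nᵢ), where nᵢ is the stratum total.
Stratum 1 (Site A): n = 2833; a·d/n = 874·1016/2833 = 313.4430; b·c/n = 145·798/2833 = 40.8436
Stratum 2 (Site B): n = 5459; a·d/n = 510·2947/5459 = 275.3197; b·c/n = 1341·661/5459 = 162.3742
OR_MH = (313.4430 + 275.3197) / (40.8436 + 162.3742) = 588.7626 / 203.2179 = 2.89720

2.897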